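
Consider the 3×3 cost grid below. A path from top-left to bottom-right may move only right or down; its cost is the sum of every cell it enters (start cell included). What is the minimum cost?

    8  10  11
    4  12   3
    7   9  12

39

Take (0,0) (1,0) (1,1) (1,2) (2,2) for a total of 8 + 4 + 12 + 3 + 12 = 39.
For comparison, the top-then-right route costs 44.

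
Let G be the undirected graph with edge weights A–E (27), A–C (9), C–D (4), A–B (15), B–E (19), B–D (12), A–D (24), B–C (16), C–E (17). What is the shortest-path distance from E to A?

26

Some routes from E to A:
E -> C -> A: 17 + 9 = 26
E -> B -> A: 19 + 15 = 34
E -> A: 27
Best route has total 26.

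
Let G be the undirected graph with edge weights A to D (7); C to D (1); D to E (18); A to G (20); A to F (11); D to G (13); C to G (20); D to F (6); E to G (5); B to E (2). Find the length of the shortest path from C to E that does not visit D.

Paths from C to E avoiding D:
C -> G -> E: 20 + 5 = 25
Shortest: 25.

25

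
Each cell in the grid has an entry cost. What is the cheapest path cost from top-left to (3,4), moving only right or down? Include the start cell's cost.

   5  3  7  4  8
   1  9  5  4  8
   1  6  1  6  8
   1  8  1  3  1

19

Take r0c0→r1c0→r2c0→r2c1→r2c2→r3c2→r3c3→r3c4 for a total of 5 + 1 + 1 + 6 + 1 + 1 + 3 + 1 = 19.
(Top row then right column would cost 44.)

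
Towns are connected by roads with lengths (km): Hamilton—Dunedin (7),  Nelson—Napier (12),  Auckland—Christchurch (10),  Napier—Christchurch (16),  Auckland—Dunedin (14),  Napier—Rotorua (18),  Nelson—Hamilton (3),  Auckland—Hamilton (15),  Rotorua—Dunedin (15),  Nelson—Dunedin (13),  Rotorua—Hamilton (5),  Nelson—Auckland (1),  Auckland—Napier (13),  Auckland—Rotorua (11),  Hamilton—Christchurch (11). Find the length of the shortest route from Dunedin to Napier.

Comparing a few candidate routes:
Dunedin → Nelson → Napier: 13 + 12 = 25
Dunedin → Auckland → Nelson → Napier: 14 + 1 + 12 = 27
Dunedin → Hamilton → Nelson → Napier: 7 + 3 + 12 = 22
Dunedin → Hamilton → Nelson → Auckland → Napier: 7 + 3 + 1 + 13 = 24
The minimum is 22 km.

22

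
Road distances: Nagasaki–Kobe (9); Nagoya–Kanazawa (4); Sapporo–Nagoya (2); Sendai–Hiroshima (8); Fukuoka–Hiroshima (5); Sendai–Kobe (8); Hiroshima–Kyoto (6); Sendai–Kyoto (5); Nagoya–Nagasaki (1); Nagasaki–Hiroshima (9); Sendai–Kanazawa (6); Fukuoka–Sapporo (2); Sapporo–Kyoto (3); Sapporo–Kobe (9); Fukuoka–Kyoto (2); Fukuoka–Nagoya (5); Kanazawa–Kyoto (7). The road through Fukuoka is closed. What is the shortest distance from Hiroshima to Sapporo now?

Some routes from Hiroshima to Sapporo avoiding Fukuoka:
Hiroshima-Kyoto-Sendai-Kanazawa-Nagoya-Sapporo: 6 + 5 + 6 + 4 + 2 = 23
Hiroshima-Kyoto-Sapporo: 6 + 3 = 9
Hiroshima-Kyoto-Kanazawa-Nagoya-Sapporo: 6 + 7 + 4 + 2 = 19
Hiroshima-Sendai-Kanazawa-Nagoya-Sapporo: 8 + 6 + 4 + 2 = 20
Hiroshima-Sendai-Kyoto-Sapporo: 8 + 5 + 3 = 16
Hiroshima-Nagasaki-Nagoya-Sapporo: 9 + 1 + 2 = 12
The minimum is 9.

9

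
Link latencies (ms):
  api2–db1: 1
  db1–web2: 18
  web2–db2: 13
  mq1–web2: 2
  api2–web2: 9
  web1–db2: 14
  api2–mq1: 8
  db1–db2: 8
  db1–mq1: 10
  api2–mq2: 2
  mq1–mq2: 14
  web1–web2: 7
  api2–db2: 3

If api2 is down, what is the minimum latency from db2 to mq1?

15

Some routes from db2 to mq1 avoiding api2:
db2 -> web2 -> mq1: 13 + 2 = 15
db2 -> web1 -> web2 -> mq1: 14 + 7 + 2 = 23
db2 -> db1 -> mq1: 8 + 10 = 18
Best route has total 15 ms.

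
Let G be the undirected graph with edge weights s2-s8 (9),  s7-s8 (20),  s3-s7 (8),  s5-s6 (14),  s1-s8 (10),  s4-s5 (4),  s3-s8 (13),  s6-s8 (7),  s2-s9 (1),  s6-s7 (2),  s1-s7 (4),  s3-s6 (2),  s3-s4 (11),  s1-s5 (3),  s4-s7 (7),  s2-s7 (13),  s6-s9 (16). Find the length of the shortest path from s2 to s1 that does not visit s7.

19

Some routes from s2 to s1 avoiding s7:
s2 -> s8 -> s1: 9 + 10 = 19
s2 -> s9 -> s6 -> s5 -> s1: 1 + 16 + 14 + 3 = 34
s2 -> s9 -> s6 -> s3 -> s4 -> s5 -> s1: 1 + 16 + 2 + 11 + 4 + 3 = 37
s2 -> s8 -> s6 -> s3 -> s4 -> s5 -> s1: 9 + 7 + 2 + 11 + 4 + 3 = 36
s2 -> s9 -> s6 -> s8 -> s1: 1 + 16 + 7 + 10 = 34
s2 -> s8 -> s6 -> s5 -> s1: 9 + 7 + 14 + 3 = 33
Best route has total 19.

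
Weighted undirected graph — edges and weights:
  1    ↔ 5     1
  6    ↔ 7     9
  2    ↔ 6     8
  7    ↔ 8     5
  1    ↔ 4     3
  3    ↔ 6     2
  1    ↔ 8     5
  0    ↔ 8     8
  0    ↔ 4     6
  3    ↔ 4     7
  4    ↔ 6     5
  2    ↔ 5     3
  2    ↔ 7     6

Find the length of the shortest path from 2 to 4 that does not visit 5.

A few of the 2→4 routes:
2 → 7 → 8 → 1 → 4: 6 + 5 + 5 + 3 = 19
2 → 7 → 6 → 4: 6 + 9 + 5 = 20
2 → 6 → 3 → 4: 8 + 2 + 7 = 17
2 → 6 → 4: 8 + 5 = 13
Best route has total 13.

13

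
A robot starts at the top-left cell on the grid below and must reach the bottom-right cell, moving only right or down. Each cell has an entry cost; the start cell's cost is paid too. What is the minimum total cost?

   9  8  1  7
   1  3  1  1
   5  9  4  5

Cheapest: [0,0] [1,0] [1,1] [1,2] [1,3] [2,3]
  9 + 1 + 3 + 1 + 1 + 5 = 20

20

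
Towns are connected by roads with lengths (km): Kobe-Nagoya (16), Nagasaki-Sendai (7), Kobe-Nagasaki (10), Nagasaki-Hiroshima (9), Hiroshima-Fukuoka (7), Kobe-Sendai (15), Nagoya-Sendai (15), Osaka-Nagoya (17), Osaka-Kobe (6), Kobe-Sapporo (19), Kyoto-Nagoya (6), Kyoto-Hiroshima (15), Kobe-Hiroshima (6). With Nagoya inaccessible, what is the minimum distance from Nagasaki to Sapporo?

Routes from Nagasaki to Sapporo avoiding Nagoya:
Nagasaki - Hiroshima - Kobe - Sapporo: 9 + 6 + 19 = 34
Nagasaki - Sendai - Kobe - Sapporo: 7 + 15 + 19 = 41
Nagasaki - Kobe - Sapporo: 10 + 19 = 29
The minimum is 29 km.

29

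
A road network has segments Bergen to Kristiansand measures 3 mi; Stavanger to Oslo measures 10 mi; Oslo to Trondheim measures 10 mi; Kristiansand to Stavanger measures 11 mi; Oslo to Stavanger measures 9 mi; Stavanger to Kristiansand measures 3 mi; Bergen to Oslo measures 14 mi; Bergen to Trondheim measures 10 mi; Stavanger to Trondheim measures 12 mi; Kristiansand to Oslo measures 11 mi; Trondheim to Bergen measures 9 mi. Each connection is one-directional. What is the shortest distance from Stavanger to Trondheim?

12

Routes from Stavanger to Trondheim:
Stavanger → Oslo → Trondheim: 10 + 10 = 20
Stavanger → Kristiansand → Oslo → Trondheim: 3 + 11 + 10 = 24
Stavanger → Trondheim: 12
The minimum is 12 mi.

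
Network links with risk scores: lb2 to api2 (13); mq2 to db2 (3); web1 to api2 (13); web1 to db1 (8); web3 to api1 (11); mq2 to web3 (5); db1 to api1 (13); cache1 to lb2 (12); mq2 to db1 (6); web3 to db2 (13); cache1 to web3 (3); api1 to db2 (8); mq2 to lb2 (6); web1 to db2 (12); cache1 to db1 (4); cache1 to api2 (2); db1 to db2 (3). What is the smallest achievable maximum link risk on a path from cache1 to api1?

8

Checking several routes:
cache1-db1-db2-mq2-web3-api1: max(4, 3, 3, 5, 11) = 11
cache1-web3-mq2-db2-api1: max(3, 5, 3, 8) = 8
cache1-db1-mq2-web3-api1: max(4, 6, 5, 11) = 11
cache1-db1-mq2-db2-api1: max(4, 6, 3, 8) = 8
cache1-web3-mq2-db1-db2-api1: max(3, 5, 6, 3, 8) = 8
cache1-db1-db2-api1: max(4, 3, 8) = 8
The minimum achievable maximum is 8.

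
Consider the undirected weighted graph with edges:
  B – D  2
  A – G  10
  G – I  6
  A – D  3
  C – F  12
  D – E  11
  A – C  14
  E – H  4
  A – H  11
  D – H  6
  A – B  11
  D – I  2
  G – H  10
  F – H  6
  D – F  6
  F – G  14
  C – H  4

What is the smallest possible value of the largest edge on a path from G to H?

A few of the G→H routes:
G → I → D → F → H: max(6, 2, 6, 6) = 6
G → A → D → H: max(10, 3, 6) = 10
G → I → D → H: max(6, 2, 6) = 6
G → A → D → F → H: max(10, 3, 6, 6) = 10
Best route has worst link 6.

6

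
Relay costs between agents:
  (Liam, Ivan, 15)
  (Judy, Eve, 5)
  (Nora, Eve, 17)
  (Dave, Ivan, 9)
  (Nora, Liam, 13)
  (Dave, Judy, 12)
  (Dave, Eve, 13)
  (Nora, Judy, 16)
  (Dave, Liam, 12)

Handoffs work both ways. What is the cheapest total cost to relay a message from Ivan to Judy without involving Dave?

44

Candidate routes:
Ivan → Liam → Nora → Eve → Judy: 15 + 13 + 17 + 5 = 50
Ivan → Liam → Nora → Judy: 15 + 13 + 16 = 44
Best route has total 44.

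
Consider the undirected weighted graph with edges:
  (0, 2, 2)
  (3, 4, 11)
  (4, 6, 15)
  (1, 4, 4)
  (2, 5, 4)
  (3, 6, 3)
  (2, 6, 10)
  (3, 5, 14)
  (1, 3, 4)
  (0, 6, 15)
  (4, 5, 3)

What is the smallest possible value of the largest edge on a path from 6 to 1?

4

Comparing a few candidate routes:
6 -> 3 -> 4 -> 1: max(3, 11, 4) = 11
6 -> 2 -> 5 -> 3 -> 1: max(10, 4, 14, 4) = 14
6 -> 2 -> 5 -> 4 -> 1: max(10, 4, 3, 4) = 10
6 -> 2 -> 5 -> 4 -> 3 -> 1: max(10, 4, 3, 11, 4) = 11
6 -> 3 -> 1: max(3, 4) = 4
The minimum achievable maximum is 4.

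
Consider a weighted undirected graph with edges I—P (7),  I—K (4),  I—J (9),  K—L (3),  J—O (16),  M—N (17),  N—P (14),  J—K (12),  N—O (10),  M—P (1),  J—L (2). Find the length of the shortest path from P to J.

Candidate routes:
P→N→O→J: 14 + 10 + 16 = 40
P→M→N→O→J: 1 + 17 + 10 + 16 = 44
P→I→K→L→J: 7 + 4 + 3 + 2 = 16
P→I→K→J: 7 + 4 + 12 = 23
P→I→J: 7 + 9 = 16
The minimum is 16.

16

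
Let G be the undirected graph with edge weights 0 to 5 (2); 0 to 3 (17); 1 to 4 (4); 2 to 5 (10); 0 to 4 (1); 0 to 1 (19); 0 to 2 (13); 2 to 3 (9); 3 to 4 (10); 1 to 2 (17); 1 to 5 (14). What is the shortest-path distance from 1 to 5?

Comparing a few candidate routes:
1 -> 4 -> 0 -> 5: 4 + 1 + 2 = 7
1 -> 5: 14
1 -> 0 -> 5: 19 + 2 = 21
1 -> 4 -> 0 -> 2 -> 5: 4 + 1 + 13 + 10 = 28
1 -> 2 -> 0 -> 5: 17 + 13 + 2 = 32
1 -> 2 -> 5: 17 + 10 = 27
Best route has total 7.

7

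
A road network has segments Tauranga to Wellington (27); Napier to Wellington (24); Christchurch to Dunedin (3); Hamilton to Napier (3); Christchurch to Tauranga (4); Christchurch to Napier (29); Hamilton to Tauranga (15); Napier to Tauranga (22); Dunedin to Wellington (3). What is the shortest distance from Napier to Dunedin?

25

A few of the Napier→Dunedin routes:
Napier→Tauranga→Christchurch→Dunedin: 22 + 4 + 3 = 29
Napier→Christchurch→Dunedin: 29 + 3 = 32
Napier→Wellington→Dunedin: 24 + 3 = 27
Napier→Tauranga→Wellington→Dunedin: 22 + 27 + 3 = 52
Napier→Hamilton→Tauranga→Wellington→Dunedin: 3 + 15 + 27 + 3 = 48
Napier→Hamilton→Tauranga→Christchurch→Dunedin: 3 + 15 + 4 + 3 = 25
Shortest: 25 km.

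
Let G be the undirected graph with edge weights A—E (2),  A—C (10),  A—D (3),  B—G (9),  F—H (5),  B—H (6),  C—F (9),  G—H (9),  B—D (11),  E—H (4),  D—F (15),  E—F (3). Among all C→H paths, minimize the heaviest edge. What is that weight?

9

A few of the C→H routes:
C-A-E-H: max(10, 2, 4) = 10
C-F-H: max(9, 5) = 9
C-F-E-H: max(9, 3, 4) = 9
The minimum achievable maximum is 9.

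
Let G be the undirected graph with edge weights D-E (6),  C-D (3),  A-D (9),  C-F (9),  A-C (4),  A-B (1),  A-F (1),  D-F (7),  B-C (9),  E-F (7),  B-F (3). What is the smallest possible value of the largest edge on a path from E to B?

6

A few of the E→B routes:
E-F-A-B: max(7, 1, 1) = 7
E-F-B: max(7, 3) = 7
E-D-C-A-B: max(6, 3, 4, 1) = 6
E-D-C-A-F-B: max(6, 3, 4, 1, 3) = 6
E-F-D-C-A-B: max(7, 7, 3, 4, 1) = 7
The minimum achievable maximum is 6.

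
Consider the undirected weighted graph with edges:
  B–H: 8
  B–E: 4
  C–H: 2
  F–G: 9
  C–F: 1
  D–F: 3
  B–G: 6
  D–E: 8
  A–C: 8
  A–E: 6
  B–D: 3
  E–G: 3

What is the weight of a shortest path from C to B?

7

Some routes from C to B:
C -> F -> D -> B: 1 + 3 + 3 = 7
C -> F -> D -> E -> B: 1 + 3 + 8 + 4 = 16
C -> H -> B: 2 + 8 = 10
C -> F -> G -> B: 1 + 9 + 6 = 16
Shortest: 7.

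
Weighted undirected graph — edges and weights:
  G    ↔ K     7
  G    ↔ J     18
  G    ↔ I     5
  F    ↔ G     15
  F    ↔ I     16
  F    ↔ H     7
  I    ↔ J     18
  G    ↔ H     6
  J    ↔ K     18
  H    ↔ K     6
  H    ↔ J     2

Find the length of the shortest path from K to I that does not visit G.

26

Paths from K to I avoiding G:
K→H→F→I: 6 + 7 + 16 = 29
K→H→J→I: 6 + 2 + 18 = 26
K→J→I: 18 + 18 = 36
K→J→H→F→I: 18 + 2 + 7 + 16 = 43
The minimum is 26.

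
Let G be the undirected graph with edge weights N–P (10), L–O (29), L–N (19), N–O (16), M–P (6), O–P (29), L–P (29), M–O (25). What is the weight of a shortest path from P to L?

Comparing a few candidate routes:
P -> N -> L: 10 + 19 = 29
P -> O -> L: 29 + 29 = 58
P -> N -> O -> L: 10 + 16 + 29 = 55
P -> M -> O -> L: 6 + 25 + 29 = 60
P -> L: 29
The minimum is 29.

29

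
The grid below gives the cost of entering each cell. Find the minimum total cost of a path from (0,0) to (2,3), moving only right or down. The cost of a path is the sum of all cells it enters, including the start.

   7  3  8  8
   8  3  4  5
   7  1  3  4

Cheapest: r0c0 -> r0c1 -> r1c1 -> r2c1 -> r2c2 -> r2c3
  7 + 3 + 3 + 1 + 3 + 4 = 21

21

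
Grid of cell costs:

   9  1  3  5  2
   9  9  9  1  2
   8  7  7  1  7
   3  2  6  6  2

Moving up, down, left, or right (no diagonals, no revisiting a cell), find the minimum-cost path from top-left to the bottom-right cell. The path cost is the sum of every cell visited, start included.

Path (0,0) -> (0,1) -> (0,2) -> (0,3) -> (1,3) -> (2,3) -> (3,3) -> (3,4): 9 + 1 + 3 + 5 + 1 + 1 + 6 + 2 = 28.

28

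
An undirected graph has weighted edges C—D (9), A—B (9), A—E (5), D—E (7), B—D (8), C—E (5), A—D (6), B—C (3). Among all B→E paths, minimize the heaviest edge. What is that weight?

Comparing a few candidate routes:
B → D → C → E: max(8, 9, 5) = 9
B → C → E: max(3, 5) = 5
B → D → E: max(8, 7) = 8
B → D → A → E: max(8, 6, 5) = 8
B → C → D → E: max(3, 9, 7) = 9
Best route has worst link 5.

5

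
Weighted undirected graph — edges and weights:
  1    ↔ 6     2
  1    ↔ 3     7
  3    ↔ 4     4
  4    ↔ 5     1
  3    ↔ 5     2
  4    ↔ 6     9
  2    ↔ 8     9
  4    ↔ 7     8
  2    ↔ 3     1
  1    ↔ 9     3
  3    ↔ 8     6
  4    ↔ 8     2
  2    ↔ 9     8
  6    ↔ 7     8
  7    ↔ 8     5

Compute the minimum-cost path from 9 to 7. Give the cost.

13

Some routes from 9 to 7:
9 → 1 → 6 → 7: 3 + 2 + 8 = 13
9 → 2 → 3 → 5 → 4 → 8 → 7: 8 + 1 + 2 + 1 + 2 + 5 = 19
9 → 2 → 3 → 4 → 8 → 7: 8 + 1 + 4 + 2 + 5 = 20
9 → 1 → 3 → 5 → 4 → 8 → 7: 3 + 7 + 2 + 1 + 2 + 5 = 20
The minimum is 13.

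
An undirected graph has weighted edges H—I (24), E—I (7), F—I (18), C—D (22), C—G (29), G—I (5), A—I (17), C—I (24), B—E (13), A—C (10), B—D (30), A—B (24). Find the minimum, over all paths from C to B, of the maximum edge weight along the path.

A few of the C→B routes:
C -> A -> I -> E -> B: max(10, 17, 7, 13) = 17
C -> G -> I -> A -> B: max(29, 5, 17, 24) = 29
C -> G -> I -> E -> B: max(29, 5, 7, 13) = 29
C -> I -> E -> B: max(24, 7, 13) = 24
C -> A -> B: max(10, 24) = 24
C -> I -> A -> B: max(24, 17, 24) = 24
Smallest bottleneck: 17.

17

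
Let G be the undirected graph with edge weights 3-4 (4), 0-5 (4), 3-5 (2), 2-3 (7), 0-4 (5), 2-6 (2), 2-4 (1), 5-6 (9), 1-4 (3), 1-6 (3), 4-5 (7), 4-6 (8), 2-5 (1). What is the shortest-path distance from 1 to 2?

4

Checking several routes:
1→4→3→5→2: 3 + 4 + 2 + 1 = 10
1→4→5→2: 3 + 7 + 1 = 11
1→4→2: 3 + 1 = 4
1→6→5→2: 3 + 9 + 1 = 13
1→6→2: 3 + 2 = 5
1→6→4→2: 3 + 8 + 1 = 12
Shortest: 4.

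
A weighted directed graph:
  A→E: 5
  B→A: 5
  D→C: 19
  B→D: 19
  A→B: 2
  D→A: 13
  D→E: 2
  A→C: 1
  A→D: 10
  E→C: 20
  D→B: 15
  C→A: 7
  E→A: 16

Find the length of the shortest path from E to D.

Some routes from E to D:
E -> A -> B -> D: 16 + 2 + 19 = 37
E -> C -> A -> D: 20 + 7 + 10 = 37
E -> A -> D: 16 + 10 = 26
Best route has total 26.

26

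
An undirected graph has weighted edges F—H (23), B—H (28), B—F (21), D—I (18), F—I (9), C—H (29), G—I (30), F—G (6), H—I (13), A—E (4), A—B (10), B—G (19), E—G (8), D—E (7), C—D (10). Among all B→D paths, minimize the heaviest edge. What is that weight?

Checking several routes:
B → A → E → D: max(10, 4, 7) = 10
B → G → E → D: max(19, 8, 7) = 19
B → F → G → E → D: max(21, 6, 8, 7) = 21
B → A → E → G → F → I → D: max(10, 4, 8, 6, 9, 18) = 18
B → G → F → I → D: max(19, 6, 9, 18) = 19
Best route has worst link 10.

10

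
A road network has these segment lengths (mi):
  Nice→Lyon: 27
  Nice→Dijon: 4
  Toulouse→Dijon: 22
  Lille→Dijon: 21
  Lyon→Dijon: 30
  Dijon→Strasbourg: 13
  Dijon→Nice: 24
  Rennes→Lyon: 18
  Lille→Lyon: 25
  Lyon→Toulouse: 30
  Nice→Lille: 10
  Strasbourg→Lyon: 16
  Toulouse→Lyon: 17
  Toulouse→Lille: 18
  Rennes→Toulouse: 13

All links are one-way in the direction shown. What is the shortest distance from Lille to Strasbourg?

Candidate routes:
Lille-Lyon-Toulouse-Dijon-Strasbourg: 25 + 30 + 22 + 13 = 90
Lille-Lyon-Dijon-Strasbourg: 25 + 30 + 13 = 68
Lille-Dijon-Strasbourg: 21 + 13 = 34
The minimum is 34 mi.

34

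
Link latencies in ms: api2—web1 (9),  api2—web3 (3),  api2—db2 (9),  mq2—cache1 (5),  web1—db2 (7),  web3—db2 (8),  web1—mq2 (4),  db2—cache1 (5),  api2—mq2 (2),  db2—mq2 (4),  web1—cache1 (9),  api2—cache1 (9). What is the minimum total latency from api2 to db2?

Comparing a few candidate routes:
api2 - web3 - db2: 3 + 8 = 11
api2 - mq2 - web1 - db2: 2 + 4 + 7 = 13
api2 - mq2 - db2: 2 + 4 = 6
api2 - db2: 9
api2 - mq2 - cache1 - db2: 2 + 5 + 5 = 12
Best route has total 6 ms.

6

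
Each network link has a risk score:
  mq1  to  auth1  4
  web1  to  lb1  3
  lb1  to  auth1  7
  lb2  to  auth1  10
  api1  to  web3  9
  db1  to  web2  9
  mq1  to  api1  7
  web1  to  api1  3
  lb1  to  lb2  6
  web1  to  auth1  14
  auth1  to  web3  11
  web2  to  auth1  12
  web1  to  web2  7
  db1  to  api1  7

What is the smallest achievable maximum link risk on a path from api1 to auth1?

Some routes from api1 to auth1:
api1-db1-web2-web1-lb1-auth1: max(7, 9, 7, 3, 7) = 9
api1-web1-lb1-auth1: max(3, 3, 7) = 7
api1-web1-lb1-lb2-auth1: max(3, 3, 6, 10) = 10
api1-mq1-auth1: max(7, 4) = 7
Best route has worst link 7.

7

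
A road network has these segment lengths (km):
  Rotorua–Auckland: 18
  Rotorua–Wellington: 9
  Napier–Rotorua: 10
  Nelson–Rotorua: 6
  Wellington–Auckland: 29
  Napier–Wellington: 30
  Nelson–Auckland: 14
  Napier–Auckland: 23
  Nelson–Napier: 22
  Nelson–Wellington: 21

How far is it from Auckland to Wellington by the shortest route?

27

A few of the Auckland→Wellington routes:
Auckland - Nelson - Rotorua - Wellington: 14 + 6 + 9 = 29
Auckland - Nelson - Wellington: 14 + 21 = 35
Auckland - Napier - Rotorua - Wellington: 23 + 10 + 9 = 42
Auckland - Wellington: 29
Auckland - Rotorua - Wellington: 18 + 9 = 27
Best route has total 27 km.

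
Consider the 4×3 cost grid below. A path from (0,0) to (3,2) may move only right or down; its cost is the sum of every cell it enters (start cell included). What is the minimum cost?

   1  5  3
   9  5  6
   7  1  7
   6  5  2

Take (0,0)→(0,1)→(1,1)→(2,1)→(3,1)→(3,2) for a total of 1 + 5 + 5 + 1 + 5 + 2 = 19.

19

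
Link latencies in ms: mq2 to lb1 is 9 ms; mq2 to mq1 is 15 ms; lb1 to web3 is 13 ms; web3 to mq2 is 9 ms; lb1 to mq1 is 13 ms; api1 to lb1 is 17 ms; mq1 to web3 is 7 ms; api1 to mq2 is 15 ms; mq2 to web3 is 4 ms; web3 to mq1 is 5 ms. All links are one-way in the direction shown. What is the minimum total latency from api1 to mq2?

15

Routes from api1 to mq2:
api1 -> lb1 -> mq1 -> web3 -> mq2: 17 + 13 + 7 + 9 = 46
api1 -> mq2: 15
api1 -> lb1 -> web3 -> mq2: 17 + 13 + 9 = 39
Best route has total 15 ms.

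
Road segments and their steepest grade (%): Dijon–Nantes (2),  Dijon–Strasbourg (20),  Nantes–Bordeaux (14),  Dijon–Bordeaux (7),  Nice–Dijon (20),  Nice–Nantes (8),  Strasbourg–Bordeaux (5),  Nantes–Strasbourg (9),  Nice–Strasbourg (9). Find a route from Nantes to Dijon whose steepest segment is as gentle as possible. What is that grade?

Checking several routes:
Nantes - Bordeaux - Dijon: max(14, 7) = 14
Nantes - Nice - Strasbourg - Bordeaux - Dijon: max(8, 9, 5, 7) = 9
Nantes - Dijon: max(2) = 2
Nantes - Strasbourg - Bordeaux - Dijon: max(9, 5, 7) = 9
Smallest bottleneck: 2%.

2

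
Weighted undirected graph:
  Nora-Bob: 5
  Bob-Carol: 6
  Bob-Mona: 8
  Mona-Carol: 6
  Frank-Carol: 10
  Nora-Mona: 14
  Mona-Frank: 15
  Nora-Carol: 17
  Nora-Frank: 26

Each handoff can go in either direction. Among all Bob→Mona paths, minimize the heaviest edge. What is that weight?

Checking several routes:
Bob - Mona: max(8) = 8
Bob - Carol - Frank - Mona: max(6, 10, 15) = 15
Bob - Carol - Mona: max(6, 6) = 6
Bob - Nora - Mona: max(5, 14) = 14
Bob - Nora - Carol - Mona: max(5, 17, 6) = 17
Bob - Nora - Carol - Frank - Mona: max(5, 17, 10, 15) = 17
Best route has worst link 6.

6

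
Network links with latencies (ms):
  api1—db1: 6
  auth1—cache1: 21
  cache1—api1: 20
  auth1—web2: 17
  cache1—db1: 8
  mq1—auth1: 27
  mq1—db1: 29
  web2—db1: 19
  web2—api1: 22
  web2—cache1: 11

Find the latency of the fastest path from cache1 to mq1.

37

A few of the cache1→mq1 routes:
cache1→web2→auth1→mq1: 11 + 17 + 27 = 55
cache1→db1→mq1: 8 + 29 = 37
cache1→api1→db1→mq1: 20 + 6 + 29 = 55
cache1→auth1→mq1: 21 + 27 = 48
cache1→web2→db1→mq1: 11 + 19 + 29 = 59
Shortest: 37 ms.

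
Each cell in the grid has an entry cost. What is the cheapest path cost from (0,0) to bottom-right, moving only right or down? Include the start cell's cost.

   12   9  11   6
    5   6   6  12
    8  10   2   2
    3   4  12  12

Take (0,0) (1,0) (1,1) (1,2) (2,2) (2,3) (3,3) for a total of 12 + 5 + 6 + 6 + 2 + 2 + 12 = 45.
(Top row then right column would cost 64.)

45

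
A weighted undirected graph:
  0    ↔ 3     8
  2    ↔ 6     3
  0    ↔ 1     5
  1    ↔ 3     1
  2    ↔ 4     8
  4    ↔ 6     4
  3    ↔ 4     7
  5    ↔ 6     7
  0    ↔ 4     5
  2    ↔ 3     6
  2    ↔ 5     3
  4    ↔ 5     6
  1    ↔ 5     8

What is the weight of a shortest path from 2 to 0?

12

A few of the 2→0 routes:
2 - 3 - 1 - 0: 6 + 1 + 5 = 12
2 - 3 - 0: 6 + 8 = 14
2 - 6 - 4 - 0: 3 + 4 + 5 = 12
2 - 4 - 0: 8 + 5 = 13
Shortest: 12.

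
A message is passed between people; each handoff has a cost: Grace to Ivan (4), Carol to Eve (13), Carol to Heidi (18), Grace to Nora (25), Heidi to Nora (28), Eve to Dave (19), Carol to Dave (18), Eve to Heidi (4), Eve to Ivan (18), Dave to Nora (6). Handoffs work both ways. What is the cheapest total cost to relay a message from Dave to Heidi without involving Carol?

Candidate routes:
Dave-Eve-Heidi: 19 + 4 = 23
Dave-Nora-Grace-Ivan-Eve-Heidi: 6 + 25 + 4 + 18 + 4 = 57
Dave-Eve-Ivan-Grace-Nora-Heidi: 19 + 18 + 4 + 25 + 28 = 94
Dave-Nora-Heidi: 6 + 28 = 34
Best route has total 23.

23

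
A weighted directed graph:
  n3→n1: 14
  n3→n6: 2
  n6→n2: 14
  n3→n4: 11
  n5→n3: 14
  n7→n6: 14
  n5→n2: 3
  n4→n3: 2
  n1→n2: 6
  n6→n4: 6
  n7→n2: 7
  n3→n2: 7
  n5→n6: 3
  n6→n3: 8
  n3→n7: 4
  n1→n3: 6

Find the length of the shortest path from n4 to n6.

Candidate routes:
n4-n3-n7-n6: 2 + 4 + 14 = 20
n4-n3-n6: 2 + 2 = 4
The minimum is 4.

4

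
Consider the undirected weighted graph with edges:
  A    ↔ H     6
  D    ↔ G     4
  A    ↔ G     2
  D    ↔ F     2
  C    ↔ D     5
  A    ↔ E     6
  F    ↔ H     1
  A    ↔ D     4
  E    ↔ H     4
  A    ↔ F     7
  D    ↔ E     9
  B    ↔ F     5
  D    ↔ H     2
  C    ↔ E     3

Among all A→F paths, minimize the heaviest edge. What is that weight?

Some routes from A to F:
A -> D -> C -> E -> H -> F: max(4, 5, 3, 4, 1) = 5
A -> G -> D -> C -> E -> H -> F: max(2, 4, 5, 3, 4, 1) = 5
A -> G -> D -> F: max(2, 4, 2) = 4
A -> G -> D -> H -> F: max(2, 4, 2, 1) = 4
A -> D -> H -> F: max(4, 2, 1) = 4
A -> D -> F: max(4, 2) = 4
The minimum achievable maximum is 4.

4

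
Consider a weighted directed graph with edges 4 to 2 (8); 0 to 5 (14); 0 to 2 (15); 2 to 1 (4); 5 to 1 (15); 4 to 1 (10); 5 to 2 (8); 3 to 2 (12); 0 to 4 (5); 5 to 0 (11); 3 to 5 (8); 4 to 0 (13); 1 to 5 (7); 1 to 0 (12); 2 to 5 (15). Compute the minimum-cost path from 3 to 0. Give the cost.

19

Checking several routes:
3 - 5 - 0: 8 + 11 = 19
3 - 5 - 2 - 1 - 0: 8 + 8 + 4 + 12 = 32
3 - 2 - 1 - 5 - 0: 12 + 4 + 7 + 11 = 34
3 - 2 - 1 - 0: 12 + 4 + 12 = 28
Best route has total 19.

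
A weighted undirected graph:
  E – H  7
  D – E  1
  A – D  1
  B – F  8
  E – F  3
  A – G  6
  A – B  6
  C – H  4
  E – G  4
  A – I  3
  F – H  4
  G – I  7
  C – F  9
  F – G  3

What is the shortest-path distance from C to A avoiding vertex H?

Some routes from C to A avoiding H:
C→F→G→A: 9 + 3 + 6 = 18
C→F→E→G→A: 9 + 3 + 4 + 6 = 22
C→F→G→E→D→A: 9 + 3 + 4 + 1 + 1 = 18
C→F→E→D→A: 9 + 3 + 1 + 1 = 14
The minimum is 14.

14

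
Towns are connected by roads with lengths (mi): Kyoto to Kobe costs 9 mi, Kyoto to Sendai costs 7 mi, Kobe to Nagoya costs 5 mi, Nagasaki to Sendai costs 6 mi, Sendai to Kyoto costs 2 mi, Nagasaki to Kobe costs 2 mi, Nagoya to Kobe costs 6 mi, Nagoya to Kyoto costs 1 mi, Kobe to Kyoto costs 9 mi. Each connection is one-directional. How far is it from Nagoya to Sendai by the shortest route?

Paths from Nagoya to Sendai:
Nagoya -> Kobe -> Kyoto -> Sendai: 6 + 9 + 7 = 22
Nagoya -> Kyoto -> Sendai: 1 + 7 = 8
Shortest: 8 mi.

8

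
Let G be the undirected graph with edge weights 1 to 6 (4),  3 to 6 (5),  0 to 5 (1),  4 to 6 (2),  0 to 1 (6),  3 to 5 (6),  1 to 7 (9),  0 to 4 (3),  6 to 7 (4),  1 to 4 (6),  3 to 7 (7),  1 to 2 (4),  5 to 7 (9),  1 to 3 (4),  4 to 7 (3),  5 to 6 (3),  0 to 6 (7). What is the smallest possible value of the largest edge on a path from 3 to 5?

4

Some routes from 3 to 5:
3 -> 1 -> 6 -> 5: max(4, 4, 3) = 4
3 -> 1 -> 6 -> 7 -> 4 -> 0 -> 5: max(4, 4, 4, 3, 3, 1) = 4
3 -> 6 -> 5: max(5, 3) = 5
3 -> 1 -> 6 -> 4 -> 0 -> 5: max(4, 4, 2, 3, 1) = 4
The minimum achievable maximum is 4.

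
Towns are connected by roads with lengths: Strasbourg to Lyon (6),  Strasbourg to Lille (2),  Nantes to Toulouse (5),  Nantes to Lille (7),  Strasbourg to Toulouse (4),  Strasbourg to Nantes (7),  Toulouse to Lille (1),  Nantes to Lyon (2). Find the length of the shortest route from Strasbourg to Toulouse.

3

Some routes from Strasbourg to Toulouse:
Strasbourg → Nantes → Lille → Toulouse: 7 + 7 + 1 = 15
Strasbourg → Lille → Nantes → Toulouse: 2 + 7 + 5 = 14
Strasbourg → Toulouse: 4
Strasbourg → Lyon → Nantes → Toulouse: 6 + 2 + 5 = 13
Strasbourg → Nantes → Toulouse: 7 + 5 = 12
Strasbourg → Lille → Toulouse: 2 + 1 = 3
The minimum is 3.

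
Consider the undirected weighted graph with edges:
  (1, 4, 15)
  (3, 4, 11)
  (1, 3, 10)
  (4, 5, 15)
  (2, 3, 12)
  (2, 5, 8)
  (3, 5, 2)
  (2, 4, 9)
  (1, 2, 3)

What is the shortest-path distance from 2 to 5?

Some routes from 2 to 5:
2 - 3 - 5: 12 + 2 = 14
2 - 5: 8
2 - 4 - 3 - 5: 9 + 11 + 2 = 22
2 - 1 - 3 - 5: 3 + 10 + 2 = 15
The minimum is 8.

8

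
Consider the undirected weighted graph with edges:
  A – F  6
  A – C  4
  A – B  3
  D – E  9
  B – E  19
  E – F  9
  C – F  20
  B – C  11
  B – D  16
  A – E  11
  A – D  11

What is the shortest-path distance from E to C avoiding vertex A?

Candidate routes:
E-F-C: 9 + 20 = 29
E-D-B-C: 9 + 16 + 11 = 36
E-B-C: 19 + 11 = 30
The minimum is 29.

29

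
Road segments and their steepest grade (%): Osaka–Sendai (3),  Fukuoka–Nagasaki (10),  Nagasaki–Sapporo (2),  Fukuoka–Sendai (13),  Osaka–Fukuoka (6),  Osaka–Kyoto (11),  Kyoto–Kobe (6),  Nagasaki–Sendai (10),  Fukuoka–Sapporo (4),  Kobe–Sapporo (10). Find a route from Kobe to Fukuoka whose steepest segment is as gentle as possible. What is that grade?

10

Some routes from Kobe to Fukuoka:
Kobe → Kyoto → Osaka → Sendai → Nagasaki → Sapporo → Fukuoka: max(6, 11, 3, 10, 2, 4) = 11
Kobe → Sapporo → Fukuoka: max(10, 4) = 10
Kobe → Sapporo → Nagasaki → Sendai → Osaka → Fukuoka: max(10, 2, 10, 3, 6) = 10
Kobe → Sapporo → Nagasaki → Fukuoka: max(10, 2, 10) = 10
Kobe → Kyoto → Osaka → Sendai → Nagasaki → Fukuoka: max(6, 11, 3, 10, 10) = 11
The minimum achievable maximum is 10%.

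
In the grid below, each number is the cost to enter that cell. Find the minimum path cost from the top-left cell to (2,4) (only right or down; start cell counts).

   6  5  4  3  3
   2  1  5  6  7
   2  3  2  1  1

16

Best path: (0,0) → (1,0) → (1,1) → (2,1) → (2,2) → (2,3) → (2,4)
Cost: 6 + 2 + 1 + 3 + 2 + 1 + 1 = 16
(Top row then right column would cost 29.)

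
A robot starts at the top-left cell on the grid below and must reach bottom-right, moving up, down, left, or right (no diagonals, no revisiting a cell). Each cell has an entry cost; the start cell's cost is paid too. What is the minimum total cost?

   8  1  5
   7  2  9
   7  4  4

19

Take [0,0] → [0,1] → [1,1] → [2,1] → [2,2] for a total of 8 + 1 + 2 + 4 + 4 = 19.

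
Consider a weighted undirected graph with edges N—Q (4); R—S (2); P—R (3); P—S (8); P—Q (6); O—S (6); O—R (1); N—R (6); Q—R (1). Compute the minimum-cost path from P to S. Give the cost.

5

Comparing a few candidate routes:
P-R-S: 3 + 2 = 5
P-Q-R-O-S: 6 + 1 + 1 + 6 = 14
P-Q-R-S: 6 + 1 + 2 = 9
P-S: 8
P-R-O-S: 3 + 1 + 6 = 10
Shortest: 5.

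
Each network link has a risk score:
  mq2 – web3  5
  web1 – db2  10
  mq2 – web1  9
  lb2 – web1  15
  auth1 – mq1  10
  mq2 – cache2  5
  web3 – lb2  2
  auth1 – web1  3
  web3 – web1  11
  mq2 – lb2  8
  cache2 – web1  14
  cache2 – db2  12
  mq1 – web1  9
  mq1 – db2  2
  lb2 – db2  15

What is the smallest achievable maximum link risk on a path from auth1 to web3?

Some routes from auth1 to web3:
auth1→mq1→web1→mq2→web3: max(10, 9, 9, 5) = 10
auth1→web1→mq2→lb2→web3: max(3, 9, 8, 2) = 9
auth1→web1→mq2→web3: max(3, 9, 5) = 9
auth1→mq1→db2→web1→mq2→web3: max(10, 2, 10, 9, 5) = 10
auth1→mq1→db2→web1→mq2→lb2→web3: max(10, 2, 10, 9, 8, 2) = 10
auth1→mq1→web1→mq2→lb2→web3: max(10, 9, 9, 8, 2) = 10
Best route has worst link 9.

9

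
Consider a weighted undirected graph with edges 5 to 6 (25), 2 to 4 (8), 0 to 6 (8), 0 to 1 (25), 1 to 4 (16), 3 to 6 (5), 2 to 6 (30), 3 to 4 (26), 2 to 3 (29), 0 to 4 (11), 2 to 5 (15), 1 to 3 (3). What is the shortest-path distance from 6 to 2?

27

Comparing a few candidate routes:
6 -> 3 -> 1 -> 4 -> 2: 5 + 3 + 16 + 8 = 32
6 -> 0 -> 4 -> 2: 8 + 11 + 8 = 27
6 -> 2: 30
The minimum is 27.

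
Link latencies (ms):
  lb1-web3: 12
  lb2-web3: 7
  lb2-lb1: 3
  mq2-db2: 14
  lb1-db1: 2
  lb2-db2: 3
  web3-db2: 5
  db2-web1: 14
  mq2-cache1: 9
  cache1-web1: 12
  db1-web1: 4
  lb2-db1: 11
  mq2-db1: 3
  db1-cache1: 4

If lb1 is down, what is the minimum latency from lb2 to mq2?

14

A few of the lb2→mq2 routes:
lb2→db1→mq2: 11 + 3 = 14
lb2→db2→mq2: 3 + 14 = 17
lb2→db2→web1→db1→mq2: 3 + 14 + 4 + 3 = 24
lb2→web3→db2→mq2: 7 + 5 + 14 = 26
lb2→db1→cache1→mq2: 11 + 4 + 9 = 24
The minimum is 14 ms.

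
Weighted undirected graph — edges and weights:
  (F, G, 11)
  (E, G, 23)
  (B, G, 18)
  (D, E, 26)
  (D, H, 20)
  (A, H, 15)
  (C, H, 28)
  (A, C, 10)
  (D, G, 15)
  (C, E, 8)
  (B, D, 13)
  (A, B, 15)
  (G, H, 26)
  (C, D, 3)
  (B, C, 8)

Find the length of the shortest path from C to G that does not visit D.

Some routes from C to G avoiding D:
C → A → B → G: 10 + 15 + 18 = 43
C → E → G: 8 + 23 = 31
C → B → G: 8 + 18 = 26
Shortest: 26.

26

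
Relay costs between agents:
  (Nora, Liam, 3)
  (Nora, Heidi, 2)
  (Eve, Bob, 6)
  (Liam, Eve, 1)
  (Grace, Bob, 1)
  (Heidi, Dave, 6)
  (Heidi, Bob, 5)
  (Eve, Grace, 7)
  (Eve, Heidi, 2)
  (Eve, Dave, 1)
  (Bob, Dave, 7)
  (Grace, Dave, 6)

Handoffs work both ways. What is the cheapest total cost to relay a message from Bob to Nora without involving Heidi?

10

Candidate routes:
Bob-Eve-Liam-Nora: 6 + 1 + 3 = 10
Bob-Grace-Eve-Liam-Nora: 1 + 7 + 1 + 3 = 12
Bob-Dave-Eve-Liam-Nora: 7 + 1 + 1 + 3 = 12
Bob-Grace-Dave-Eve-Liam-Nora: 1 + 6 + 1 + 1 + 3 = 12
Bob-Dave-Grace-Eve-Liam-Nora: 7 + 6 + 7 + 1 + 3 = 24
Best route has total 10.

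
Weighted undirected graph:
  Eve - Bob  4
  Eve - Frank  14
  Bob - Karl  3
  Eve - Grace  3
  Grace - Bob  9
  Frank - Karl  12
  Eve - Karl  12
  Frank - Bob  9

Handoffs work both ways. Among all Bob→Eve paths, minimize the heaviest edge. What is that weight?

Candidate routes:
Bob-Frank-Karl-Eve: max(9, 12, 12) = 12
Bob-Eve: max(4) = 4
Bob-Karl-Eve: max(3, 12) = 12
Bob-Karl-Frank-Eve: max(3, 12, 14) = 14
Bob-Frank-Eve: max(9, 14) = 14
Bob-Grace-Eve: max(9, 3) = 9
The minimum achievable maximum is 4.

4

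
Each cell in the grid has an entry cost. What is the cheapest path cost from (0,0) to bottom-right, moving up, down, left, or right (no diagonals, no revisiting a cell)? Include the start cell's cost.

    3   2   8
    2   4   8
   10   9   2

19

Take (0,0) (0,1) (1,1) (1,2) (2,2) for a total of 3 + 2 + 4 + 8 + 2 = 19.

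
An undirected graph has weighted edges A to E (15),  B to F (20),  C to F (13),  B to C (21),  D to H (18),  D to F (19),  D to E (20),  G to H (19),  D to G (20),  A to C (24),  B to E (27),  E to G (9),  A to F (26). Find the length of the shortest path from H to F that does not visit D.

Paths from H to F avoiding D:
H - G - E - A - F: 19 + 9 + 15 + 26 = 69
H - G - E - B - F: 19 + 9 + 27 + 20 = 75
H - G - E - A - C - B - F: 19 + 9 + 15 + 24 + 21 + 20 = 108
H - G - E - B - C - F: 19 + 9 + 27 + 21 + 13 = 89
H - G - E - B - C - A - F: 19 + 9 + 27 + 21 + 24 + 26 = 126
H - G - E - A - C - F: 19 + 9 + 15 + 24 + 13 = 80
Best route has total 69.

69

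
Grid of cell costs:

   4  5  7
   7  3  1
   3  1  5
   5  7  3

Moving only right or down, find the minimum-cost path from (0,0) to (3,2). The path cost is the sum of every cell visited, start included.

Take r0c0 → r0c1 → r1c1 → r1c2 → r2c2 → r3c2 for a total of 4 + 5 + 3 + 1 + 5 + 3 = 21.

21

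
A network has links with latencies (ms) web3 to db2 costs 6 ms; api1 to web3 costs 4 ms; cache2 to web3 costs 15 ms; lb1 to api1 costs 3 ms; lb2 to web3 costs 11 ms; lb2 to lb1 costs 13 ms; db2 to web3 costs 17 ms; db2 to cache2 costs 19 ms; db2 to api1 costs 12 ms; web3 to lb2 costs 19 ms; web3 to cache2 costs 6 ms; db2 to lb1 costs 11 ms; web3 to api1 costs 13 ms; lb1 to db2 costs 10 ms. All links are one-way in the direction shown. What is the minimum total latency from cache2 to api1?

A few of the cache2→api1 routes:
cache2-web3-lb2-lb1-api1: 15 + 19 + 13 + 3 = 50
cache2-web3-db2-lb1-api1: 15 + 6 + 11 + 3 = 35
cache2-web3-db2-api1: 15 + 6 + 12 = 33
cache2-web3-api1: 15 + 13 = 28
The minimum is 28 ms.

28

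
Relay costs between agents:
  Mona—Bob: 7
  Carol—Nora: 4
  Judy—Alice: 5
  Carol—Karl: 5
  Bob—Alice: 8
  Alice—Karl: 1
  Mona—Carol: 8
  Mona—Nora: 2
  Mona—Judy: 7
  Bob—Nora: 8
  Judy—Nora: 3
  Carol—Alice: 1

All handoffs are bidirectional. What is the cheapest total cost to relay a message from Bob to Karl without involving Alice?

17

Some routes from Bob to Karl avoiding Alice:
Bob→Mona→Nora→Carol→Karl: 7 + 2 + 4 + 5 = 18
Bob→Nora→Carol→Karl: 8 + 4 + 5 = 17
Bob→Mona→Carol→Karl: 7 + 8 + 5 = 20
The minimum is 17.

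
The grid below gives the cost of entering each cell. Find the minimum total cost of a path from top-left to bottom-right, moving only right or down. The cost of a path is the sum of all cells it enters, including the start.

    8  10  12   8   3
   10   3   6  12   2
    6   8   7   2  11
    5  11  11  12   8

Cheapest: (0,0) → (0,1) → (1,1) → (1,2) → (2,2) → (2,3) → (2,4) → (3,4)
  8 + 10 + 3 + 6 + 7 + 2 + 11 + 8 = 55
For comparison, the top-then-right route costs 62.

55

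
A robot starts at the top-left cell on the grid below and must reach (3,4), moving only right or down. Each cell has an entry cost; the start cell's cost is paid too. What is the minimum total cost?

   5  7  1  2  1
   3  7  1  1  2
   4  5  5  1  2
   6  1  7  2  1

19

One optimal route is [0,0]→[0,1]→[0,2]→[1,2]→[1,3]→[2,3]→[2,4]→[3,4].
Its cost is 5 + 7 + 1 + 1 + 1 + 1 + 2 + 1 = 19.
(Top row then right column would cost 21.)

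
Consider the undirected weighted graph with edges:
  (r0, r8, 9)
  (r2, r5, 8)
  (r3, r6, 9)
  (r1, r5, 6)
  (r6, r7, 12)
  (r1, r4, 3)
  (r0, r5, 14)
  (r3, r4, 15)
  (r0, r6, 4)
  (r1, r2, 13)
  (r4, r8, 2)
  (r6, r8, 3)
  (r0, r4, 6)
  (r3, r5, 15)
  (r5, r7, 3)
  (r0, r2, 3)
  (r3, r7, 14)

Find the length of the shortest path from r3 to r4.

14

Some routes from r3 to r4:
r3 - r6 - r0 - r4: 9 + 4 + 6 = 19
r3 - r4: 15
r3 - r6 - r8 - r4: 9 + 3 + 2 = 14
r3 - r7 - r5 - r1 - r4: 14 + 3 + 6 + 3 = 26
r3 - r6 - r0 - r8 - r4: 9 + 4 + 9 + 2 = 24
r3 - r5 - r1 - r4: 15 + 6 + 3 = 24
Best route has total 14.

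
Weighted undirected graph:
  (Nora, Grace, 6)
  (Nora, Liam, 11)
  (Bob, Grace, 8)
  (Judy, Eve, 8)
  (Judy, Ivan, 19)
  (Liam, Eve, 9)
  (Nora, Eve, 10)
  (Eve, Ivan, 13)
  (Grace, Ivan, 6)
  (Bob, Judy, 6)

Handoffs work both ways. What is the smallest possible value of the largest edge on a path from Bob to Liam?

Checking several routes:
Bob→Judy→Eve→Liam: max(6, 8, 9) = 9
Bob→Judy→Eve→Nora→Liam: max(6, 8, 10, 11) = 11
Bob→Grace→Nora→Eve→Liam: max(8, 6, 10, 9) = 10
Bob→Judy→Eve→Ivan→Grace→Nora→Liam: max(6, 8, 13, 6, 6, 11) = 13
Bob→Grace→Nora→Liam: max(8, 6, 11) = 11
The minimum achievable maximum is 9.

9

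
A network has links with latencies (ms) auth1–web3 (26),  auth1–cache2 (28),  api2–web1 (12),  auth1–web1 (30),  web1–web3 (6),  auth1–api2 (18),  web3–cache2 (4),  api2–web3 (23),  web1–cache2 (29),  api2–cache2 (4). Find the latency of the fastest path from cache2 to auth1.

Comparing a few candidate routes:
cache2→web3→auth1: 4 + 26 = 30
cache2→auth1: 28
cache2→web3→web1→api2→auth1: 4 + 6 + 12 + 18 = 40
cache2→api2→auth1: 4 + 18 = 22
Best route has total 22 ms.

22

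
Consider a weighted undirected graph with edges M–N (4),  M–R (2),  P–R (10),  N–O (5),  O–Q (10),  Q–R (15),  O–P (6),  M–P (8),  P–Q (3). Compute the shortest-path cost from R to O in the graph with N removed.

16

A few of the R→O routes:
R → P → O: 10 + 6 = 16
R → M → P → O: 2 + 8 + 6 = 16
R → M → P → Q → O: 2 + 8 + 3 + 10 = 23
Shortest: 16.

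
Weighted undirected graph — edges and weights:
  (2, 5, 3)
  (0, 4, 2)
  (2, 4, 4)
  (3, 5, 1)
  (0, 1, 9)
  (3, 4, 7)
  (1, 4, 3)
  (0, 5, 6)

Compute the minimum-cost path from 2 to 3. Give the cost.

4

Paths from 2 to 3:
2→5→0→1→4→3: 3 + 6 + 9 + 3 + 7 = 28
2→4→1→0→5→3: 4 + 3 + 9 + 6 + 1 = 23
2→4→3: 4 + 7 = 11
2→4→0→5→3: 4 + 2 + 6 + 1 = 13
2→5→0→4→3: 3 + 6 + 2 + 7 = 18
2→5→3: 3 + 1 = 4
Best route has total 4.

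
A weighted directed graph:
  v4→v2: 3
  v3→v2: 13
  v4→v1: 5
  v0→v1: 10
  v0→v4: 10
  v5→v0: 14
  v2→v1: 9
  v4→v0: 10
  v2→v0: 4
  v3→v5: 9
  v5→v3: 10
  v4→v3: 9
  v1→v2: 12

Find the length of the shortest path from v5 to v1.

Checking several routes:
v5 → v0 → v1: 14 + 10 = 24
v5 → v3 → v2 → v1: 10 + 13 + 9 = 32
v5 → v0 → v4 → v2 → v1: 14 + 10 + 3 + 9 = 36
v5 → v0 → v4 → v1: 14 + 10 + 5 = 29
Shortest: 24.

24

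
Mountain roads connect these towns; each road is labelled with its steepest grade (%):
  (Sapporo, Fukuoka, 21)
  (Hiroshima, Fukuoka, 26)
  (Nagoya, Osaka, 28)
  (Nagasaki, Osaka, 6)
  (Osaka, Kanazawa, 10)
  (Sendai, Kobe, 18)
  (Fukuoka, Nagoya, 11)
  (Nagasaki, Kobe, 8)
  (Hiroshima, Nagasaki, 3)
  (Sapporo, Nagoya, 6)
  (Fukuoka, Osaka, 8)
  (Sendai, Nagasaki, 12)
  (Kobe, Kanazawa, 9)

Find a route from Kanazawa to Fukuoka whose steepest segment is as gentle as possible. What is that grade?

Checking several routes:
Kanazawa -> Osaka -> Fukuoka: max(10, 8) = 10
Kanazawa -> Kobe -> Sendai -> Nagasaki -> Hiroshima -> Fukuoka: max(9, 18, 12, 3, 26) = 26
Kanazawa -> Kobe -> Nagasaki -> Osaka -> Fukuoka: max(9, 8, 6, 8) = 9
Kanazawa -> Kobe -> Sendai -> Nagasaki -> Osaka -> Fukuoka: max(9, 18, 12, 6, 8) = 18
Kanazawa -> Kobe -> Nagasaki -> Hiroshima -> Fukuoka: max(9, 8, 3, 26) = 26
Kanazawa -> Osaka -> Nagasaki -> Hiroshima -> Fukuoka: max(10, 6, 3, 26) = 26
Smallest bottleneck: 9%.

9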